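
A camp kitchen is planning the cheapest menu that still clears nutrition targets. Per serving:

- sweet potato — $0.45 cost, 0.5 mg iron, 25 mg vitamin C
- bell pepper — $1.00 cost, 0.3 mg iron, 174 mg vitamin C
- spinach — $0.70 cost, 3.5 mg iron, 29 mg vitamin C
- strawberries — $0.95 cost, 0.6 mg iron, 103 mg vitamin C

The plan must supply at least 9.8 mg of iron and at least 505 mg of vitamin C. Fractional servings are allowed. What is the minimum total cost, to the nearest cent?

$4.28

Compare the cost at each extreme point of the feasible region.
sweet potato only: max(9.8/0.5, 505/25) = 20.2 servings → $9.09.
bell pepper only: max(9.8/0.3, 505/174) = 32.67 servings → $32.67.
spinach only: max(9.8/3.5, 505/29) = 17.41 servings → $12.19.
strawberries only: max(9.8/0.6, 505/103) = 16.33 servings → $15.52.
sweet potato + bell pepper with both tight: 19.54 servings and 0.09434 servings → $8.89.
sweet potato + spinach: intersection lies outside the first quadrant.
sweet potato + strawberries with both tight: 19.35 servings and 0.2055 servings → $8.90.
bell pepper + spinach with both tight: 2.471 servings and 2.588 servings → $4.28.
bell pepper + strawberries: intersection lies outside the first quadrant.
spinach + strawberries with both tight: 2.059 servings and 4.323 servings → $5.55.
Cheapest feasible corner: $4.28.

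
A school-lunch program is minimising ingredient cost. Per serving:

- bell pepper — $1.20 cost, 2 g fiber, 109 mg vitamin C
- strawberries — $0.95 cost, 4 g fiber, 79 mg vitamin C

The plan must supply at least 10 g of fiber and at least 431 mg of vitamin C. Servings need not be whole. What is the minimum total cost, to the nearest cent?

For a min-cost LP with two ≥-constraints, a basic feasible solution has at most two positive variables.
bell pepper only: max(10/2, 431/109) = 5 servings → $6.00.
strawberries only: max(10/4, 431/79) = 5.456 servings → $5.18.
bell pepper + strawberries with both tight: 3.36 servings and 0.8201 servings → $4.81.
Cheapest feasible corner: $4.81.

$4.81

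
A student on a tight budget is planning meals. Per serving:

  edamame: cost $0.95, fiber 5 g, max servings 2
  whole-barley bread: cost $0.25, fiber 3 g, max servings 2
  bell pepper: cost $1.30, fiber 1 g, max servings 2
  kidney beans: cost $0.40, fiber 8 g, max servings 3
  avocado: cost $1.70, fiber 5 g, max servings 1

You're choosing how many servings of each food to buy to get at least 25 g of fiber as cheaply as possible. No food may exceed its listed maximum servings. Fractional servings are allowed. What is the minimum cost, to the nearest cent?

Cost per g of fiber: kidney beans $0.0500, whole-barley bread $0.0833, edamame $0.1900, avocado $0.3400, bell pepper $1.3000.
Take 3 servings of kidney beans: +24.0 g fiber for $1.20 (total $1.20, still need 1.0 g).
Take 0.3333 servings of whole-barley bread: +1.0 g fiber for $0.08 (total $1.28, still need 0.0 g).
Filling from the cheapest source first is optimal under one linear minimum: $1.28.

$1.28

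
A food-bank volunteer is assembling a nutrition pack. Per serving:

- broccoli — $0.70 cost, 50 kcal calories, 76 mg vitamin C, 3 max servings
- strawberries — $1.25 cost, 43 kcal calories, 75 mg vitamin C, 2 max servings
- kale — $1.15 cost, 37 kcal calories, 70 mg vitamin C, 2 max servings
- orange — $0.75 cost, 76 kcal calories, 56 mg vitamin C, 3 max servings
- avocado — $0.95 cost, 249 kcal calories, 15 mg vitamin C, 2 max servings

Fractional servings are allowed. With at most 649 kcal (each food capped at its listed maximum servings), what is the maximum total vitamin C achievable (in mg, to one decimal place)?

Vitamin C per kcal: kale 1.892, strawberries 1.744, broccoli 1.52, orange 0.7368, avocado 0.06024.
Take 2 servings of kale: uses 74 kcal, +140.0 mg vitamin C (running total 140.0 mg).
Take 2 servings of strawberries: uses 86 kcal, +150.0 mg vitamin C (running total 290.0 mg).
Take 3 servings of broccoli: uses 150 kcal, +228.0 mg vitamin C (running total 518.0 mg).
Take 3 servings of orange: uses 228 kcal, +168.0 mg vitamin C (running total 686.0 mg).
Take 0.4458 servings of avocado: uses 111 kcal, +6.7 mg vitamin C (running total 692.7 mg).
Filling greedily by vitamin C-per-kcal is optimal for one linear limit, giving 692.7 mg.

692.7 mg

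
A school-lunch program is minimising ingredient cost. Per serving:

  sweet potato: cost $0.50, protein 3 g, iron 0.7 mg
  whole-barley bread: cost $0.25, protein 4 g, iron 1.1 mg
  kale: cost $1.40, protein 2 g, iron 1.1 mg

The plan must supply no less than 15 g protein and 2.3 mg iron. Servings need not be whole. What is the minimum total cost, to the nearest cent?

This is a tiny linear program; its minimum lies at a vertex of the feasible set. List the vertices and price them.
sweet potato only: max(15/3, 2.3/0.7) = 5 servings → $2.50.
whole-barley bread only: max(15/4, 2.3/1.1) = 3.75 servings → $0.94.
kale only: max(15/2, 2.3/1.1) = 7.5 servings → $10.50.
sweet potato + whole-barley bread: intersection lies outside the first quadrant.
sweet potato + kale: intersection lies outside the first quadrant.
whole-barley bread + kale: intersection lies outside the first quadrant.
So the least-cost plan costs $0.94.

$0.94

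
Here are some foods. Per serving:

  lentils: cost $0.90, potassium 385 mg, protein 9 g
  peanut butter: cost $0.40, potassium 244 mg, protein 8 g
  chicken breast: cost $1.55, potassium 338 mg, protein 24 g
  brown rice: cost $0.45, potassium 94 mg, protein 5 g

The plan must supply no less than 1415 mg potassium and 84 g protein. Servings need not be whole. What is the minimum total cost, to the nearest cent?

$4.20

With two linear requirements the optimum uses one or two foods; enumerate the corners.
lentils only: max(1415/385, 84/9) = 9.333 servings → $8.40.
peanut butter only: max(1415/244, 84/8) = 10.5 servings → $4.20.
chicken breast only: max(1415/338, 84/24) = 4.186 servings → $6.49.
brown rice only: max(1415/94, 84/5) = 16.8 servings → $7.56.
lentils + peanut butter with both targets exact would need a negative amount; discard.
lentils + chicken breast with both tight: 0.8984 servings and 3.163 servings → $5.71.
lentils + brown rice: intersection lies outside the first quadrant.
peanut butter + chicken breast with both tight: 1.766 servings and 2.911 servings → $5.22.
peanut butter + brown rice: intersection lies outside the first quadrant.
chicken breast + brown rice with both tight: 1.451 servings and 9.837 servings → $6.68.
Cheapest feasible corner: $4.20.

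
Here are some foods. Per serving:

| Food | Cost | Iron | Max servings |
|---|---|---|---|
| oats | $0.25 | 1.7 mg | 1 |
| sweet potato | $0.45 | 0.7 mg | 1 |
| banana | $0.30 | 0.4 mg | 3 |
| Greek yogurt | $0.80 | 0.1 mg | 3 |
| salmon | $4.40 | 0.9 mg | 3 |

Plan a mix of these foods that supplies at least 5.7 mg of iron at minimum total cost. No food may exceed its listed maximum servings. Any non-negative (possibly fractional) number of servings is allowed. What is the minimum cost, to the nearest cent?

$11.87

Cost per mg of iron: oats $0.1471, sweet potato $0.6429, banana $0.7500, salmon $4.8889, Greek yogurt $8.0000.
Take 1 serving of oats: +1.7 mg iron for $0.25 (total $0.25, still need 4.0 mg).
Take 1 serving of sweet potato: +0.7 mg iron for $0.45 (total $0.70, still need 3.3 mg).
Take 3 servings of banana: +1.2 mg iron for $0.90 (total $1.60, still need 2.1 mg).
Take 2.333 servings of salmon: +2.1 mg iron for $10.27 (total $11.87, still need 0.0 mg).
Filling from the cheapest source first is optimal under one linear minimum: $11.87.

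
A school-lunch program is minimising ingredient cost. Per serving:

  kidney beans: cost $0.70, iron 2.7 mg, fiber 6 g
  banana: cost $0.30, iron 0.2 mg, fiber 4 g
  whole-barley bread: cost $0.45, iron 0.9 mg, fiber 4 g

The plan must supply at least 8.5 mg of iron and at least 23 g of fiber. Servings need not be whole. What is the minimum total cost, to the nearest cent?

Compare the cost at each extreme point of the feasible region.
kidney beans only: max(8.5/2.7, 23/6) = 3.833 servings → $2.68.
banana only: max(8.5/0.2, 23/4) = 42.5 servings → $12.75.
whole-barley bread only: max(8.5/0.9, 23/4) = 9.444 servings → $4.25.
kidney beans + banana with both tight: 3.062 servings and 1.156 servings → $2.49.
kidney beans + whole-barley bread with both tight: 2.463 servings and 2.056 servings → $2.65.
banana + whole-barley bread: intersection lies outside the first quadrant.
Cheapest feasible corner: $2.49.

$2.49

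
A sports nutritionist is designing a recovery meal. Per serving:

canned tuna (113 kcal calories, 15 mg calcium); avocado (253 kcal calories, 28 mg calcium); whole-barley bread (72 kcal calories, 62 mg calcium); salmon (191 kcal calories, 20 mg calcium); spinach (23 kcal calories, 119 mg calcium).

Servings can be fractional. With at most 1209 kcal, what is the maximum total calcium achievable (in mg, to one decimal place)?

Calcium per kcal: spinach 5.174, whole-barley bread 0.8611, canned tuna 0.1327, avocado 0.1107, salmon 0.1047.
With no serving limits, spend the whole calories allowance on spinach: 1209 kcal / 23 kcal × 119 mg = 6255.3 mg.

6255.3 mg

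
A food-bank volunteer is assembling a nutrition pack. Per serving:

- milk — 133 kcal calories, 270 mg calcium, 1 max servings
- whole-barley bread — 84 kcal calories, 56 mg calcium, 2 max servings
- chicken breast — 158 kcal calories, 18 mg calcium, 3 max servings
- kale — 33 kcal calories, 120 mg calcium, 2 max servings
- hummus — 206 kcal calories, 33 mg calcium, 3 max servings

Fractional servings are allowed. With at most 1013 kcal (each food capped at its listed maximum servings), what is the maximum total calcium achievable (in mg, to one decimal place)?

724.2 mg

Calcium per kcal: kale 3.636, milk 2.03, whole-barley bread 0.6667, hummus 0.1602, chicken breast 0.1139.
Take 2 servings of kale: uses 66 kcal, +240.0 mg calcium (running total 240.0 mg).
Take 1 serving of milk: uses 133 kcal, +270.0 mg calcium (running total 510.0 mg).
Take 2 servings of whole-barley bread: uses 168 kcal, +112.0 mg calcium (running total 622.0 mg).
Take 3 servings of hummus: uses 618 kcal, +99.0 mg calcium (running total 721.0 mg).
Take 0.1772 servings of chicken breast: uses 28 kcal, +3.2 mg calcium (running total 724.2 mg).
Filling greedily by calcium-per-kcal is optimal for one linear limit, giving 724.2 mg.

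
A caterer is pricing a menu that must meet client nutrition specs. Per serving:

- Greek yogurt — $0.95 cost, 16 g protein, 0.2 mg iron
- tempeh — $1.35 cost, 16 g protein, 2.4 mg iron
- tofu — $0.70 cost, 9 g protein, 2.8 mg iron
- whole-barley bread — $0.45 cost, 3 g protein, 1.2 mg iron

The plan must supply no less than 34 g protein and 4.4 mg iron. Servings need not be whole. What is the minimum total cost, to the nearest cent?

$2.26

Greek yogurt only: max(34/16, 4.4/0.2) = 22 servings → $20.90.
tempeh only: max(34/16, 4.4/2.4) = 2.125 servings → $2.87.
tofu only: max(34/9, 4.4/2.8) = 3.778 servings → $2.64.
whole-barley bread only: max(34/3, 4.4/1.2) = 11.33 servings → $5.10.
Greek yogurt + tempeh with both tight: 0.3182 servings and 1.807 servings → $2.74.
Greek yogurt + tofu with both tight: 1.293 servings and 1.479 servings → $2.26.
Greek yogurt + whole-barley bread with both tight: 1.484 servings and 3.419 servings → $2.95.
tempeh + tofu: intersection lies outside the first quadrant.
tempeh + whole-barley bread: the both-tight solution has a negative serving — not a feasible corner.
tofu + whole-barley bread with both targets exact would need a negative amount; discard.
So the least-cost plan costs $2.26.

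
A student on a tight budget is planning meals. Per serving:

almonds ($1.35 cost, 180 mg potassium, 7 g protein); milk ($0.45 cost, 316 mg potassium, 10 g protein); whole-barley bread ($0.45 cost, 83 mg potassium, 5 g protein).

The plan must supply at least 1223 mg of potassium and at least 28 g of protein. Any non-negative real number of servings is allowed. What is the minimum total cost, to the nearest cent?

$1.74

At the optimum either one food covers both requirements or two foods hit both targets exactly; no other combination can be cheaper.
almonds only: max(1223/180, 28/7) = 6.794 servings → $9.17.
milk only: max(1223/316, 28/10) = 3.87 servings → $1.74.
whole-barley bread only: max(1223/83, 28/5) = 14.73 servings → $6.63.
almonds + milk with both targets exact would need a negative amount; discard.
almonds + whole-barley bread with both targets exact would need a negative amount; discard.
milk + whole-barley bread with both targets exact would need a negative amount; discard.
So the least-cost plan costs $1.74.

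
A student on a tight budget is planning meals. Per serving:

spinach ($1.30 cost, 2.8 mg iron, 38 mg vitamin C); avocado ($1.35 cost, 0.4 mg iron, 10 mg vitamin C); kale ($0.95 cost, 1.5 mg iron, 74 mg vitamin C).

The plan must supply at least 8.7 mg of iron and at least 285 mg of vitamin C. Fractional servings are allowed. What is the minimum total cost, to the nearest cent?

$4.83

This is a tiny linear program; its minimum lies at a vertex of the feasible set. List the vertices and price them.
spinach only: max(8.7/2.8, 285/38) = 7.5 servings → $9.75.
avocado only: max(8.7/0.4, 285/10) = 28.5 servings → $38.48.
kale only: max(8.7/1.5, 285/74) = 5.8 servings → $5.51.
spinach + avocado: intersection lies outside the first quadrant.
spinach + kale with both tight: 1.44 servings and 3.112 servings → $4.83.
avocado + kale with both tight: 14.82 servings and 1.849 servings → $21.76.
The minimum over all feasible corners is $4.83.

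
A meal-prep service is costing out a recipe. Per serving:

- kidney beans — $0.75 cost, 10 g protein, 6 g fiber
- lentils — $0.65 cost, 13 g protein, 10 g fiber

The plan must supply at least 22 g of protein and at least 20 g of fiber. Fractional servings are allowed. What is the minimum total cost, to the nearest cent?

kidney beans only: max(22/10, 20/6) = 3.333 servings → $2.50.
lentils only: max(22/13, 20/10) = 2 servings → $1.30.
kidney beans + lentils with both targets exact would need a negative amount; discard.
The minimum over all feasible corners is $1.30.

$1.30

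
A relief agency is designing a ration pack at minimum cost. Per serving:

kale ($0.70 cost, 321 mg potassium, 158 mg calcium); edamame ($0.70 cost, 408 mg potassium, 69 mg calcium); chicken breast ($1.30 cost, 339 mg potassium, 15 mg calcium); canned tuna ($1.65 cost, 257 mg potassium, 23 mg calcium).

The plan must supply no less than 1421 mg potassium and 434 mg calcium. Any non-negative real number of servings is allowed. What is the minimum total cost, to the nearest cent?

The cheapest plan sits at a corner of the feasible region — with two constraints it uses at most two foods.
kale only: max(1421/321, 434/158) = 4.427 servings → $3.10.
edamame only: max(1421/408, 434/69) = 6.29 servings → $4.40.
chicken breast only: max(1421/339, 434/15) = 28.93 servings → $37.61.
canned tuna only: max(1421/257, 434/23) = 18.87 servings → $31.13.
kale + edamame with both tight: 1.867 servings and 2.014 servings → $2.72.
kale + chicken breast with both tight: 2.581 servings and 1.748 servings → $4.08.
kale + canned tuna with both tight: 2.374 servings and 2.565 servings → $5.89.
edamame + chicken breast: the both-tight solution has a negative serving — not a feasible corner.
edamame + canned tuna: intersection lies outside the first quadrant.
chicken breast + canned tuna with both targets exact would need a negative amount; discard.
The minimum over all feasible corners is $2.72.

$2.72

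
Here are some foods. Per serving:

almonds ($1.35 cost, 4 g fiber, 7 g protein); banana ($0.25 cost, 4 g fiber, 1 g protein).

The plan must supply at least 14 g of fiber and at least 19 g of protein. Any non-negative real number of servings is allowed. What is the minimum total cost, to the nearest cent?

$3.72

At the optimum either one food covers both requirements or two foods hit both targets exactly; no other combination can be cheaper.
almonds only: max(14/4, 19/7) = 3.5 servings → $4.72.
banana only: max(14/4, 19/1) = 19 servings → $4.75.
almonds + banana with both tight: 2.583 servings and 0.9167 servings → $3.72.
The minimum over all feasible corners is $3.72.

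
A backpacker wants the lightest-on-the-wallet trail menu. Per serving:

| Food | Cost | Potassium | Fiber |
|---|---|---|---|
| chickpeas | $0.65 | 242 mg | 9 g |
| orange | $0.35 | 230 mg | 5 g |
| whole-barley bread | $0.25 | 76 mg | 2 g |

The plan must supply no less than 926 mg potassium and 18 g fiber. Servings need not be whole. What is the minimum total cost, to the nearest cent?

An LP optimum is at a vertex; with two nutrient constraints at most two foods are used. Check each candidate.
chickpeas only: max(926/242, 18/9) = 3.826 servings → $2.49.
orange only: max(926/230, 18/5) = 4.026 servings → $1.41.
whole-barley bread only: max(926/76, 18/2) = 12.18 servings → $3.05.
chickpeas + orange: the both-tight solution has a negative serving — not a feasible corner.
chickpeas + whole-barley bread: the both-tight solution has a negative serving — not a feasible corner.
orange + whole-barley bread with both targets exact would need a negative amount; discard.
Cheapest feasible corner: $1.41.

$1.41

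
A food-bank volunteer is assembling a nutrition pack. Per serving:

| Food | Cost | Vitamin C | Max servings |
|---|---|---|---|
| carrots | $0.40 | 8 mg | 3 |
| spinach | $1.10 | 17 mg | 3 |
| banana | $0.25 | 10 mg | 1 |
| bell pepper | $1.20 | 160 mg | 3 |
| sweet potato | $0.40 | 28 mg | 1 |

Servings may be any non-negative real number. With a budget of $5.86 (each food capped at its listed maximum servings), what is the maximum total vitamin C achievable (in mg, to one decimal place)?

Vitamin C per dollar: bell pepper 133.3, sweet potato 70, banana 40, carrots 20, spinach 15.45.
Take 3 servings of bell pepper: spends $3.60, +480.0 mg vitamin C (running total 480.0 mg).
Take 1 serving of sweet potato: spends $0.40, +28.0 mg vitamin C (running total 508.0 mg).
Take 1 serving of banana: spends $0.25, +10.0 mg vitamin C (running total 518.0 mg).
Take 3 servings of carrots: spends $1.20, +24.0 mg vitamin C (running total 542.0 mg).
Take 0.3727 servings of spinach: spends $0.41, +6.3 mg vitamin C (running total 548.3 mg).
Greedy by best ratio exhausts the cost allowance optimally: 548.3 mg.

548.3 mg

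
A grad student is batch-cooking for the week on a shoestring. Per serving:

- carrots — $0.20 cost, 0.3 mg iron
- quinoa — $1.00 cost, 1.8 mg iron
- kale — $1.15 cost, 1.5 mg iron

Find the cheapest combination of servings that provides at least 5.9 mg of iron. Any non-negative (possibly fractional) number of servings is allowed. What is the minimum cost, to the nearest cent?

Cost per mg of iron: quinoa $0.5556, carrots $0.6667, kale $0.7667.
With no serving limits, use only quinoa: 5.9 mg / 1.8 mg = 3.278 servings × $1.00 = $3.28.

$3.28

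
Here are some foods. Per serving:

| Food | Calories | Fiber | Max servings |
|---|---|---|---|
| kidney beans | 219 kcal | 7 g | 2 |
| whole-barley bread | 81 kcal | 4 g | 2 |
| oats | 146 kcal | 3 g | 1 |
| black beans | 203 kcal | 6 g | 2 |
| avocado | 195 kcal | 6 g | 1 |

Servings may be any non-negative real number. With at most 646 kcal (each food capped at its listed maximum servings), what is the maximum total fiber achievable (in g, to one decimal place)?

Fiber per kcal: whole-barley bread 0.04938, kidney beans 0.03196, avocado 0.03077, black beans 0.02956, oats 0.02055.
Take 2 servings of whole-barley bread: uses 162 kcal, +8.0 g fiber (running total 8.0 g).
Take 2 servings of kidney beans: uses 438 kcal, +14.0 g fiber (running total 22.0 g).
Take 0.2359 servings of avocado: uses 46 kcal, +1.4 g fiber (running total 23.4 g).
Greedy by best ratio exhausts the calories allowance optimally: 23.4 g.

23.4 g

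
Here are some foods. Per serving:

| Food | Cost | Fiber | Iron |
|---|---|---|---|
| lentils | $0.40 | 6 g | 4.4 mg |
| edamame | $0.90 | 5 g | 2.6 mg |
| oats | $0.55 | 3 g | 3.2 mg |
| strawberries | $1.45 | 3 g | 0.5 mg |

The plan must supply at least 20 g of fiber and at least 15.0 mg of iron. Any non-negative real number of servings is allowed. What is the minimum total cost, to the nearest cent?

lentils only: max(20/6, 15.0/4.4) = 3.409 servings → $1.36.
edamame only: max(20/5, 15.0/2.6) = 5.769 servings → $5.19.
oats only: max(20/3, 15.0/3.2) = 6.667 servings → $3.67.
strawberries only: max(20/3, 15.0/0.5) = 30 servings → $43.50.
lentils + edamame: the both-tight solution has a negative serving — not a feasible corner.
lentils + oats with both tight: 3.167 servings and 0.3333 servings → $1.45.
lentils + strawberries with both targets exact would need a negative amount; discard.
edamame + oats with both tight: 2.317 servings and 2.805 servings → $3.63.
edamame + strawberries with both targets exact would need a negative amount; discard.
oats + strawberries with both tight: 4.321 servings and 2.346 servings → $5.78.
The minimum over all feasible corners is $1.36.

$1.36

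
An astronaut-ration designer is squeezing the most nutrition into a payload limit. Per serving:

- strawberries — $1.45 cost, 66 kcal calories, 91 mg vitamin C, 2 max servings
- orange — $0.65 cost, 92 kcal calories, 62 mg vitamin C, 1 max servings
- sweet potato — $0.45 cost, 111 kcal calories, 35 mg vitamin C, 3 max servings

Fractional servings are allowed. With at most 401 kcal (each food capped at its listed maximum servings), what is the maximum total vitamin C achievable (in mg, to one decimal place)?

Vitamin C per kcal: strawberries 1.379, orange 0.6739, sweet potato 0.3153.
Take 2 servings of strawberries: uses 132 kcal, +182.0 mg vitamin C (running total 182.0 mg).
Take 1 serving of orange: uses 92 kcal, +62.0 mg vitamin C (running total 244.0 mg).
Take 1.595 servings of sweet potato: uses 177 kcal, +55.8 mg vitamin C (running total 299.8 mg).
Greedy by best ratio exhausts the calories allowance optimally: 299.8 mg.

299.8 mg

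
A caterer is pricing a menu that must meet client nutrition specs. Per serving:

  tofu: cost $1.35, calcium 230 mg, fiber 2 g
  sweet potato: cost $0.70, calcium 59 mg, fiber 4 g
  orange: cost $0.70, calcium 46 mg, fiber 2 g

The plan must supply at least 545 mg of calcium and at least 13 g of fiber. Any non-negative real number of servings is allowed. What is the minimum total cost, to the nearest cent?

Two binding constraints pin down two serving amounts, so the optimal mix uses at most two foods. The candidates are each food alone (scaled to the tighter of calcium/fiber) and each pair with both constraints tight.
tofu only: max(545/230, 13/2) = 6.5 servings → $8.78.
sweet potato only: max(545/59, 13/4) = 9.237 servings → $6.47.
orange only: max(545/46, 13/2) = 11.85 servings → $8.29.
tofu + sweet potato with both tight: 1.762 servings and 2.369 servings → $4.04.
tofu + orange with both tight: 1.337 servings and 5.163 servings → $5.42.
sweet potato + orange: the both-tight solution has a negative serving — not a feasible corner.
Cheapest feasible corner: $4.04.

$4.04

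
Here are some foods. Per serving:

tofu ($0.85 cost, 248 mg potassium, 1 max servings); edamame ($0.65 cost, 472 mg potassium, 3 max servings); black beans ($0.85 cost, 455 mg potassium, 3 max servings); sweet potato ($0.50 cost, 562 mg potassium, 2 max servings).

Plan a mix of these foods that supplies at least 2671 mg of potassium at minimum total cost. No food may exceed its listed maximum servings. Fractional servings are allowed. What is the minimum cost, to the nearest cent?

$3.19

Cost per mg of potassium: sweet potato $0.0009, edamame $0.0014, black beans $0.0019, tofu $0.0034.
Take 2 servings of sweet potato: +1124.0 mg potassium for $1.00 (total $1.00, still need 1547.0 mg).
Take 3 servings of edamame: +1416.0 mg potassium for $1.95 (total $2.95, still need 131.0 mg).
Take 0.2879 servings of black beans: +131.0 mg potassium for $0.24 (total $3.19, still need 0.0 mg).
Filling from the cheapest source first is optimal under one linear minimum: $3.19.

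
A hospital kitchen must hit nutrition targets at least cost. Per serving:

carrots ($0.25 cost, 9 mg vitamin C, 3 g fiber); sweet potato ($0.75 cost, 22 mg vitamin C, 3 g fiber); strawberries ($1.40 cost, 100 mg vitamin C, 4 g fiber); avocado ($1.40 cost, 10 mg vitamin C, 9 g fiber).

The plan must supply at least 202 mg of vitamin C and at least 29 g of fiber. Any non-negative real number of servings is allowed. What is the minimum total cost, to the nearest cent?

At the optimum either one food covers both requirements or two foods hit both targets exactly; no other combination can be cheaper.
carrots only: max(202/9, 29/3) = 22.44 servings → $5.61.
sweet potato only: max(202/22, 29/3) = 9.667 servings → $7.25.
strawberries only: max(202/100, 29/4) = 7.25 servings → $10.15.
avocado only: max(202/10, 29/9) = 20.2 servings → $28.28.
carrots + sweet potato with both tight: 0.8205 servings and 8.846 servings → $6.84.
carrots + strawberries with both tight: 7.924 servings and 1.307 servings → $3.81.
carrots + avocado: the both-tight solution has a negative serving — not a feasible corner.
sweet potato + strawberries: intersection lies outside the first quadrant.
sweet potato + avocado with both tight: 9.095 servings and 0.1905 servings → $7.09.
strawberries + avocado with both tight: 1.777 servings and 2.433 servings → $5.89.
So the least-cost plan costs $3.81.

$3.81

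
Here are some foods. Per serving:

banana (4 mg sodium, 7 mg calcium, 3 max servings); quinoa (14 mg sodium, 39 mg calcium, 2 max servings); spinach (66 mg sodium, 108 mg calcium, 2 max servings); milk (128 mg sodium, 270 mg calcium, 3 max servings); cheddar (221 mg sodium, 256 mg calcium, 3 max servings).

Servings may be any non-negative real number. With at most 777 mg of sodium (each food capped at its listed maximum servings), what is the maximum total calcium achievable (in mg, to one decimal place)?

1381.0 mg

Calcium per mg sodium: quinoa 2.786, milk 2.109, banana 1.75, spinach 1.636, cheddar 1.158.
Take 2 servings of quinoa: uses 28 mg sodium, +78.0 mg calcium (running total 78.0 mg).
Take 3 servings of milk: uses 384 mg sodium, +810.0 mg calcium (running total 888.0 mg).
Take 3 servings of banana: uses 12 mg sodium, +21.0 mg calcium (running total 909.0 mg).
Take 2 servings of spinach: uses 132 mg sodium, +216.0 mg calcium (running total 1125.0 mg).
Take 1 serving of cheddar: uses 221 mg sodium, +256.0 mg calcium (running total 1381.0 mg).
Filling greedily by calcium-per-mg sodium is optimal for one linear limit, giving 1381.0 mg.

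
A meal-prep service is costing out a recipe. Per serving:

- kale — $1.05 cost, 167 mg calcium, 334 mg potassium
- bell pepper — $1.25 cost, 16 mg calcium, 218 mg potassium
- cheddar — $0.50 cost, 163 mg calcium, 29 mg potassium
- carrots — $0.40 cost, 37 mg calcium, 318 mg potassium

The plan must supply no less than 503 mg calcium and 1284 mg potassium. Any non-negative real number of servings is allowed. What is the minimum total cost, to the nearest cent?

A basic optimal solution has at most two foods positive. Try each food alone and each pair with both targets met exactly.
kale only: max(503/167, 1284/334) = 3.844 servings → $4.04.
bell pepper only: max(503/16, 1284/218) = 31.44 servings → $39.30.
cheddar only: max(503/163, 1284/29) = 44.28 servings → $22.14.
carrots only: max(503/37, 1284/318) = 13.59 servings → $5.44.
kale + bell pepper with both tight: 2.869 servings and 1.495 servings → $4.88.
kale + cheddar: intersection lies outside the first quadrant.
kale + carrots with both tight: 2.76 servings and 1.139 servings → $3.35.
bell pepper + cheddar with both tight: 5.552 servings and 2.541 servings → $8.21.
bell pepper + carrots: the both-tight solution has a negative serving — not a feasible corner.
cheddar + carrots with both tight: 2.215 servings and 3.836 servings → $2.64.
So the least-cost plan costs $2.64.

$2.64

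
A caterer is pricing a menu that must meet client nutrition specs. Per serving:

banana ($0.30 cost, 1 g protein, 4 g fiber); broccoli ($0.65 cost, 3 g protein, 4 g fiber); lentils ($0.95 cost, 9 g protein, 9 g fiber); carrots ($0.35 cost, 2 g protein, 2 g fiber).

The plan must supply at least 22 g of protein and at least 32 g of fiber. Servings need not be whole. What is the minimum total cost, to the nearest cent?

$2.97

At the optimum either one food covers both requirements or two foods hit both targets exactly; no other combination can be cheaper.
banana only: max(22/1, 32/4) = 22 servings → $6.60.
broccoli only: max(22/3, 32/4) = 8 servings → $5.20.
lentils only: max(22/9, 32/9) = 3.556 servings → $3.38.
carrots only: max(22/2, 32/2) = 16 servings → $5.60.
banana + broccoli with both tight: 1 serving and 7 servings → $4.85.
banana + lentils with both tight: 3.333 servings and 2.074 servings → $2.97.
banana + carrots with both tight: 3.333 servings and 9.333 servings → $4.27.
broccoli + lentils: intersection lies outside the first quadrant.
broccoli + carrots: intersection lies outside the first quadrant.
lentils + carrots (both tight): parallel constraints — no distinct corner.
So the least-cost plan costs $2.97.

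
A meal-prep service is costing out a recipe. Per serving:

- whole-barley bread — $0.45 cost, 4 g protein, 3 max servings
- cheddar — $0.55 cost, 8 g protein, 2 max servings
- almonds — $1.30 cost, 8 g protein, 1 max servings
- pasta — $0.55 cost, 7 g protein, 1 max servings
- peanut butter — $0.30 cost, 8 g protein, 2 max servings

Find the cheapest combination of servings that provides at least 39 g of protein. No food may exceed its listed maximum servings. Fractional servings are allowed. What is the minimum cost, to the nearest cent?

Cost per g of protein: peanut butter $0.0375, cheddar $0.0688, pasta $0.0786, whole-barley bread $0.1125, almonds $0.1625.
Take 2 servings of peanut butter: +16.0 g protein for $0.60 (total $0.60, still need 23.0 g).
Take 2 servings of cheddar: +16.0 g protein for $1.10 (total $1.70, still need 7.0 g).
Take 1 serving of pasta: +7.0 g protein for $0.55 (total $2.25, still need 0.0 g).
Filling from the cheapest source first is optimal under one linear minimum: $2.25.

$2.25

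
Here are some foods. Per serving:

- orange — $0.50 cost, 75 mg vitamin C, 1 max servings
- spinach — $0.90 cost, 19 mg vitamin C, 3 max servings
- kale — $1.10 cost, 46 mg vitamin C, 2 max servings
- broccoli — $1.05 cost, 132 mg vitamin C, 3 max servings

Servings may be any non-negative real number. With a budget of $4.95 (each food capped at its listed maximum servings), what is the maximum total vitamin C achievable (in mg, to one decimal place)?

Vitamin C per dollar: orange 150, broccoli 125.7, kale 41.82, spinach 21.11.
Take 1 serving of orange: spends $0.50, +75.0 mg vitamin C (running total 75.0 mg).
Take 3 servings of broccoli: spends $3.15, +396.0 mg vitamin C (running total 471.0 mg).
Take 1.182 servings of kale: spends $1.30, +54.4 mg vitamin C (running total 525.4 mg).
Filling greedily by vitamin C-per-dollar is optimal for one linear limit, giving 525.4 mg.

525.4 mg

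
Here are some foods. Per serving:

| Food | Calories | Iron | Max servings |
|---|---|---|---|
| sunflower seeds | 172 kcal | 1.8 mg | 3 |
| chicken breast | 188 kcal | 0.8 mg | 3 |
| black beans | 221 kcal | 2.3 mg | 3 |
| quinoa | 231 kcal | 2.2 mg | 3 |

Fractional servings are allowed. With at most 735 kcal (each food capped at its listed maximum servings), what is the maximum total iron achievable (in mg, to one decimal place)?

7.7 mg

Iron per kcal: sunflower seeds 0.01047, black beans 0.01041, quinoa 0.009524, chicken breast 0.004255.
Take 3 servings of sunflower seeds: uses 516 kcal, +5.4 mg iron (running total 5.4 mg).
Take 0.991 servings of black beans: uses 219 kcal, +2.3 mg iron (running total 7.7 mg).
Filling greedily by iron-per-kcal is optimal for one linear limit, giving 7.7 mg.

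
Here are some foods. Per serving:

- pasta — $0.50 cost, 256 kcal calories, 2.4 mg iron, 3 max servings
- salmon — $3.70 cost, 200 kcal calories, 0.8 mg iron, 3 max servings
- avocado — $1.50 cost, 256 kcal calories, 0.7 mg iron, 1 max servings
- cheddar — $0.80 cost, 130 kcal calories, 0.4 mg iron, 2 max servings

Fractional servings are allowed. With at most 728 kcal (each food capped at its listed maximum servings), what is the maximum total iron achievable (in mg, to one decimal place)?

Iron per kcal: pasta 0.009375, salmon 0.004, cheddar 0.003077, avocado 0.002734.
Take 2.844 servings of pasta: uses 728 kcal, +6.8 mg iron (running total 6.8 mg).
Filling greedily by iron-per-kcal is optimal for one linear limit, giving 6.8 mg.

6.8 mg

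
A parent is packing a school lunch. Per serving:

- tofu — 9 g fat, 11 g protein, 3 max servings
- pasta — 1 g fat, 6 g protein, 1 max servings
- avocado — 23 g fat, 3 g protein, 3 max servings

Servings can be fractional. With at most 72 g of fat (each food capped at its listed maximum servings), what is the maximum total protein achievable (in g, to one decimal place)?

Protein per g fat: pasta 6, tofu 1.222, avocado 0.1304.
Take 1 serving of pasta: uses 1 g fat, +6.0 g protein (running total 6.0 g).
Take 3 servings of tofu: uses 27 g fat, +33.0 g protein (running total 39.0 g).
Take 1.913 servings of avocado: uses 44 g fat, +5.7 g protein (running total 44.7 g).
Filling greedily by protein-per-g fat is optimal for one linear limit, giving 44.7 g.

44.7 g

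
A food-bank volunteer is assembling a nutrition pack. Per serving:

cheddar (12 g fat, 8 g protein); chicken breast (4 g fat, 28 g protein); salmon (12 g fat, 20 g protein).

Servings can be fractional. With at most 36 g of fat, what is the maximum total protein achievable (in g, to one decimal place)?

252.0 g

Protein per g fat: chicken breast 7, salmon 1.667, cheddar 0.6667.
With no serving limits, spend the whole fat allowance on chicken breast: 36 g / 4 g × 28 g = 252.0 g.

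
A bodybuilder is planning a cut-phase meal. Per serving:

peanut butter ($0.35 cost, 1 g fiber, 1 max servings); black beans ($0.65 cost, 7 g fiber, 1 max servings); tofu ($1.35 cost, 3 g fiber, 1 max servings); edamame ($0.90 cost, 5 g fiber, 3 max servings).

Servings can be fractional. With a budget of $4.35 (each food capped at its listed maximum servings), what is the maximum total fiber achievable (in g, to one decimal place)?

Fiber per dollar: black beans 10.77, edamame 5.556, peanut butter 2.857, tofu 2.222.
Take 1 serving of black beans: spends $0.65, +7.0 g fiber (running total 7.0 g).
Take 3 servings of edamame: spends $2.70, +15.0 g fiber (running total 22.0 g).
Take 1 serving of peanut butter: spends $0.35, +1.0 g fiber (running total 23.0 g).
Take 0.4815 servings of tofu: spends $0.65, +1.4 g fiber (running total 24.4 g).
Greedy by best ratio exhausts the cost allowance optimally: 24.4 g.

24.4 g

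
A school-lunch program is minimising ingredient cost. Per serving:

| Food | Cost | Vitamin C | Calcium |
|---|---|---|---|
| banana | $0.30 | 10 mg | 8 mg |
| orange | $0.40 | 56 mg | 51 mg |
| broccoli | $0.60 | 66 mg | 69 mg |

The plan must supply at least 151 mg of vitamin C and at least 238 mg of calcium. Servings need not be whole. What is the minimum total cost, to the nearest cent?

This is a tiny linear program; its minimum lies at a vertex of the feasible set. List the vertices and price them.
banana only: max(151/10, 238/8) = 29.75 servings → $8.93.
orange only: max(151/56, 238/51) = 4.667 servings → $1.87.
broccoli only: max(151/66, 238/69) = 3.449 servings → $2.07.
banana + orange with both targets exact would need a negative amount; discard.
banana + broccoli with both targets exact would need a negative amount; discard.
orange + broccoli: the both-tight solution has a negative serving — not a feasible corner.
Cheapest feasible corner: $1.87.

$1.87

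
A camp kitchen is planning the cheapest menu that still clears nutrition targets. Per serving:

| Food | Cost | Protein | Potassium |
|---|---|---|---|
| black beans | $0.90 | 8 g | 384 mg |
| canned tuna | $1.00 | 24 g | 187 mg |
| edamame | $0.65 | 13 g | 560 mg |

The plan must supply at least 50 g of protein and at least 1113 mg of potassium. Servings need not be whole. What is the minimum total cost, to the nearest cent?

An LP optimum is at a vertex; with two nutrient constraints at most two foods are used. Check each candidate.
black beans only: max(50/8, 1113/384) = 6.25 servings → $5.62.
canned tuna only: max(50/24, 1113/187) = 5.952 servings → $5.95.
edamame only: max(50/13, 1113/560) = 3.846 servings → $2.50.
black beans + canned tuna with both tight: 2.249 servings and 1.334 servings → $3.36.
black beans + edamame with both targets exact would need a negative amount; discard.
canned tuna + edamame with both tight: 1.229 servings and 1.577 servings → $2.25.
The minimum over all feasible corners is $2.25.

$2.25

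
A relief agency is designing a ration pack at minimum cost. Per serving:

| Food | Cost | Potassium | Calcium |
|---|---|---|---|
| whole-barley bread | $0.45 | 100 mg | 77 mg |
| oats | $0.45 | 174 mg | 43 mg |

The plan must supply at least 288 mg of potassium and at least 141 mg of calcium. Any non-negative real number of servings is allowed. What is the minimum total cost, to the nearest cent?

This is a tiny linear program; its minimum lies at a vertex of the feasible set. List the vertices and price them.
whole-barley bread only: max(288/100, 141/77) = 2.88 servings → $1.30.
oats only: max(288/174, 141/43) = 3.279 servings → $1.48.
whole-barley bread + oats with both tight: 1.335 servings and 0.8877 servings → $1.00.
The minimum over all feasible corners is $1.00.

$1.00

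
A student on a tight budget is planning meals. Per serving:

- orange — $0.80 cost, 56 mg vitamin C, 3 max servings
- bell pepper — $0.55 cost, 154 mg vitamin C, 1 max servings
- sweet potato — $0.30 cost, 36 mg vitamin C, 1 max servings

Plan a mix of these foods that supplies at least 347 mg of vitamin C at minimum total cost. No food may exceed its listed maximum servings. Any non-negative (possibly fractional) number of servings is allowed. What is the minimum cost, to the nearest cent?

$3.09

Cost per mg of vitamin C: bell pepper $0.0036, sweet potato $0.0083, orange $0.0143.
Take 1 serving of bell pepper: +154.0 mg vitamin C for $0.55 (total $0.55, still need 193.0 mg).
Take 1 serving of sweet potato: +36.0 mg vitamin C for $0.30 (total $0.85, still need 157.0 mg).
Take 2.804 servings of orange: +157.0 mg vitamin C for $2.24 (total $3.09, still need 0.0 mg).
Greedy by cheapest-per-mg is optimal for a single linear constraint, so the minimum cost is $3.09.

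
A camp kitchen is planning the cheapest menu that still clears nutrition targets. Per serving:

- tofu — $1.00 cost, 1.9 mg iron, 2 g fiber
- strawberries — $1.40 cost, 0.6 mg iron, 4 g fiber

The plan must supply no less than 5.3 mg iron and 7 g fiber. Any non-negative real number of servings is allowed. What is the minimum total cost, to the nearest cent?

tofu only: max(5.3/1.9, 7/2) = 3.5 servings → $3.50.
strawberries only: max(5.3/0.6, 7/4) = 8.833 servings → $12.37.
tofu + strawberries with both tight: 2.656 servings and 0.4219 servings → $3.25.
The minimum over all feasible corners is $3.25.

$3.25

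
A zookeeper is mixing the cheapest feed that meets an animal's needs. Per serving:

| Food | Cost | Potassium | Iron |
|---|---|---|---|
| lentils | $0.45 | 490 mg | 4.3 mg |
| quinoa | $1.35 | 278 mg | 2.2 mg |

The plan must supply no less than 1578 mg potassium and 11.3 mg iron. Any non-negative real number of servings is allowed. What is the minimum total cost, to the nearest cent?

$1.45

Compare the cost at each extreme point of the feasible region.
lentils only: max(1578/490, 11.3/4.3) = 3.22 servings → $1.45.
quinoa only: max(1578/278, 11.3/2.2) = 5.676 servings → $7.66.
lentils + quinoa: intersection lies outside the first quadrant.
Cheapest feasible corner: $1.45.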